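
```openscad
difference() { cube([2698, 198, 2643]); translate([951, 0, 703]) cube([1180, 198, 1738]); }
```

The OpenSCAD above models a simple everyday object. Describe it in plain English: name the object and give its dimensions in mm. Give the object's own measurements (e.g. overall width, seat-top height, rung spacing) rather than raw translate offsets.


A wall 2698 mm long (x), 198 mm thick (y), 2643 mm tall, with a rectangular window opening cut through it. The opening is 1180 mm wide and 1738 mm tall; its sill is at z = 703 mm and its near (−x) edge is 951 mm from the wall's −x end. The opening passes through the full wall thickness.


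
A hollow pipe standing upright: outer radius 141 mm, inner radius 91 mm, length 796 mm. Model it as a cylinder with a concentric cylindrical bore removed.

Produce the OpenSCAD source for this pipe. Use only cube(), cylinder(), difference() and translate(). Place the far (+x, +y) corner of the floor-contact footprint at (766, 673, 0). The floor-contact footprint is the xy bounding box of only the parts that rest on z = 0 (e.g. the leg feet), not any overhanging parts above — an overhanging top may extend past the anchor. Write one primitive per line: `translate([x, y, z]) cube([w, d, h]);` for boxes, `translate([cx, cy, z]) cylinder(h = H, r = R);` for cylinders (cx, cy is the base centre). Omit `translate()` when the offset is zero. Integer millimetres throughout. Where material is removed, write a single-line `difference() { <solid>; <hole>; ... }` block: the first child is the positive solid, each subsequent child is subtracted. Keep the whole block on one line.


difference() { translate([625, 532, 0]) cylinder(h = 796, r = 141); translate([625, 532, 0]) cylinder(h = 796, r = 91); }


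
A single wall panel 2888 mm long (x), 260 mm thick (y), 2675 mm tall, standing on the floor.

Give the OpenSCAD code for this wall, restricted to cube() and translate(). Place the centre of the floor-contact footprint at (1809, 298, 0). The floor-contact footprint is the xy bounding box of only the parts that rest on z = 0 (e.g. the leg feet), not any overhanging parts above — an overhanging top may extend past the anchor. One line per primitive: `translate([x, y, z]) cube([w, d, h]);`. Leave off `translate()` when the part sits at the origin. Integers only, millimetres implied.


translate([365, 168, 0]) cube([2888, 260, 2675]);


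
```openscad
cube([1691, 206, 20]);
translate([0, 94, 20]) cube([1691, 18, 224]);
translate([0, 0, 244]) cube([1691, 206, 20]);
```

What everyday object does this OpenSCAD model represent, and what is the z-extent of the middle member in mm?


An I-beam. The web height is 224 mm.

Two wide flanges with a thin centred web — an I-beam. Overall 264 mm minus two 20 mm flanges gives a web of 264 − 2·20 = 224 mm.


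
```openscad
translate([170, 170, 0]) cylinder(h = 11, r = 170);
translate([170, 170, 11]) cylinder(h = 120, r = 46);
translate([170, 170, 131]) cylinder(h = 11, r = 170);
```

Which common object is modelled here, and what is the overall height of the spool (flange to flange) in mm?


A spool. The overall height is 142 mm.

Three coaxial cylinders, large–small–large — a spool. Two 11 mm flanges and a 120 mm core give 11 + 120 + 11 = 142 mm.


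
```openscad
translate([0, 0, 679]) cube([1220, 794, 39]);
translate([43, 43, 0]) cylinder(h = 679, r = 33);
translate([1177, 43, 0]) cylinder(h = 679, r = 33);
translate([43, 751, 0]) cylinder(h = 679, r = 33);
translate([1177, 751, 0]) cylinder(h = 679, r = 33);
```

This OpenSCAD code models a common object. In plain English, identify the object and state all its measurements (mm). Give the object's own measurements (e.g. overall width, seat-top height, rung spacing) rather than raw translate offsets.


A table: top 1220 mm (x) × 794 mm (y), 39 mm thick, upper face at z = 718 mm, on four round legs of 66 mm diameter, each leg's bounding box inset 10 mm from the nearest pair of top edges from z = 0 to the bottom of the top.


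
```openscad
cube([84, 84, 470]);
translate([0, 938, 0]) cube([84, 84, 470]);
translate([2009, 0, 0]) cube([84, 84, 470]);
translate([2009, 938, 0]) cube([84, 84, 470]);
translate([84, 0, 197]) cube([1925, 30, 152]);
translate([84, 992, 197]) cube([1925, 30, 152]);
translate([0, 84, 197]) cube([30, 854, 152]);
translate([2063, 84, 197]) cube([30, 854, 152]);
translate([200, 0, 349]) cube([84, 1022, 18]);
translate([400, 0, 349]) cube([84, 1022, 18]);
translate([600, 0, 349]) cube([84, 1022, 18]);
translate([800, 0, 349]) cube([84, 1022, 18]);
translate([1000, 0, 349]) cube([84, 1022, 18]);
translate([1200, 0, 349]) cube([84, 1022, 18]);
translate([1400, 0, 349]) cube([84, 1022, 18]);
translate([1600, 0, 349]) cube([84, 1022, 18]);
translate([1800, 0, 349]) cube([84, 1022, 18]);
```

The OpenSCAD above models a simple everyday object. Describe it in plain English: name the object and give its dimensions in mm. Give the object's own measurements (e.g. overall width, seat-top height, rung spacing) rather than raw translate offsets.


A bed frame 2093 mm long (x) by 1022 mm wide (y). Four 84×84 mm corner posts, 470 mm tall, at the corners of the footprint. Four rails of 30 mm thickness and 152 mm height run between adjacent posts with their undersides at z = 197 mm, their outer faces flush with the outside of the frame (the two x-running rails run between the posts' inner faces; the two y-running rails run between the posts' inner faces). 9 slats, each 84 mm wide (x) and 18 mm thick, lie across the top of the two x-running rails, running the full 1022 mm width of the frame in y; along x they sit between the end posts with a 116 mm gap after the −x posts and between neighbouring slats, leaving 125 mm before the +x posts.


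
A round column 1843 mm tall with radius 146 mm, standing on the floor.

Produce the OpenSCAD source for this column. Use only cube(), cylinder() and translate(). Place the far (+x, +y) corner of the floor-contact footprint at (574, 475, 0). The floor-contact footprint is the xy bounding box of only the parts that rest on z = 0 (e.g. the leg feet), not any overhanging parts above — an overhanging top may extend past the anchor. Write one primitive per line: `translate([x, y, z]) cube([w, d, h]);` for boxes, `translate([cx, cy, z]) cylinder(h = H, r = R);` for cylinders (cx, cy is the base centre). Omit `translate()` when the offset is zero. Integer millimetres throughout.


translate([428, 329, 0]) cylinder(h = 1843, r = 146);


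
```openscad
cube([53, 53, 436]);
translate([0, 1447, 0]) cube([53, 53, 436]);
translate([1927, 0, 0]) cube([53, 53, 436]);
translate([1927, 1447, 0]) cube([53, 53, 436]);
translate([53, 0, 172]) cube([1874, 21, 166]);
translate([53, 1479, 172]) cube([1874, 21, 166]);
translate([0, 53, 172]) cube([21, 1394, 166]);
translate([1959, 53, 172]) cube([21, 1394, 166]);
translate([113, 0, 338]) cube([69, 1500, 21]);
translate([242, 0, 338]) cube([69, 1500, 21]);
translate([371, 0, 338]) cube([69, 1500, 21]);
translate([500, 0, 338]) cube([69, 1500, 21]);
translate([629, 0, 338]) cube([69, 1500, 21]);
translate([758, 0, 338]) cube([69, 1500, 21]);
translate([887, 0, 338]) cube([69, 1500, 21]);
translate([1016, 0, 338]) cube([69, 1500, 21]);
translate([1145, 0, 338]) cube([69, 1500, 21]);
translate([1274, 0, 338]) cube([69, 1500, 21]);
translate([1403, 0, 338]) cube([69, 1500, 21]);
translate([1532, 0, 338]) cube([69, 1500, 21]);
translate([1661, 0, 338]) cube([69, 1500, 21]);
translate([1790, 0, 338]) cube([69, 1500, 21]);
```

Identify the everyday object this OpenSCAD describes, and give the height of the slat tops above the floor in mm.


A bed frame. The slat-top height is 359 mm.

Four posts, four rails, and a row of slats — a bed frame. Slats sit on the rails at z = 172 + 166 = 338; with slat thickness 21, the top is 359 mm.


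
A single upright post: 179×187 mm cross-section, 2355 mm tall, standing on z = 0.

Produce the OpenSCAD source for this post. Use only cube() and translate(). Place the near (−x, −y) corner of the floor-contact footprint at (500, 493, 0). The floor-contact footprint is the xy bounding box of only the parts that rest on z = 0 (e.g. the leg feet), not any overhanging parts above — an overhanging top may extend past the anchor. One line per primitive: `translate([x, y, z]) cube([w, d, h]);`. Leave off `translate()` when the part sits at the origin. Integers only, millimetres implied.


translate([500, 493, 0]) cube([179, 187, 2355]);


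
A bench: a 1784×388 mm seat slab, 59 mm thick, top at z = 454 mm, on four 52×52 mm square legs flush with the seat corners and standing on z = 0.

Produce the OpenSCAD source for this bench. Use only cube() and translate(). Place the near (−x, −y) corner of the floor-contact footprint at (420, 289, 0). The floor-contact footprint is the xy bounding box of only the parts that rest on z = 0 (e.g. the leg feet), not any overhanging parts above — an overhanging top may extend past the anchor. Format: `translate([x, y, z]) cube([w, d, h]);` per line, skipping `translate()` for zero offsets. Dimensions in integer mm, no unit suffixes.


// leg_h = 454 − 59 = 395
translate([420, 289, 395]) cube([1784, 388, 59]);
translate([420, 289, 0]) cube([52, 52, 395]);
translate([420, 625, 0]) cube([52, 52, 395]);
translate([2152, 289, 0]) cube([52, 52, 395]);
translate([2152, 625, 0]) cube([52, 52, 395]);


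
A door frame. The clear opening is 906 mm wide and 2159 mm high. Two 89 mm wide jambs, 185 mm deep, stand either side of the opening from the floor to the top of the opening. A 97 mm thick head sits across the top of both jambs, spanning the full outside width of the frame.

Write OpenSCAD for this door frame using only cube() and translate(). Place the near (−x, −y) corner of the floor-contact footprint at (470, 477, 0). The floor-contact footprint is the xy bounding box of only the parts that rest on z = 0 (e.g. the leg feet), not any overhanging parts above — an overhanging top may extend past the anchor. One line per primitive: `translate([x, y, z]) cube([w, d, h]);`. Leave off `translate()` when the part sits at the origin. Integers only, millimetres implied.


translate([470, 477, 0]) cube([89, 185, 2159]);
translate([1465, 477, 0]) cube([89, 185, 2159]);
translate([470, 477, 2159]) cube([1084, 185, 97]);


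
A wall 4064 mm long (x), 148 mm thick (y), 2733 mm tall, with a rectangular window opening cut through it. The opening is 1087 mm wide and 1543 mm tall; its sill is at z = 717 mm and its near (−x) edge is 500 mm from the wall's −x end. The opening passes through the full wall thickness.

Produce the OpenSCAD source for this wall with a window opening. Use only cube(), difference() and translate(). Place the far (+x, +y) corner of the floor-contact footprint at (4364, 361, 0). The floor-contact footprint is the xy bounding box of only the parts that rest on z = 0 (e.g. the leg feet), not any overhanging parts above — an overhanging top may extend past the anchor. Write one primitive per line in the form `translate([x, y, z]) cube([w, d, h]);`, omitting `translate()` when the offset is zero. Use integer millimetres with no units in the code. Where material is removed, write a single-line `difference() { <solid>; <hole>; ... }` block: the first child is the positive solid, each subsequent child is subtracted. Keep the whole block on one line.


difference() { translate([300, 213, 0]) cube([4064, 148, 2733]); translate([800, 213, 717]) cube([1087, 148, 1543]); }


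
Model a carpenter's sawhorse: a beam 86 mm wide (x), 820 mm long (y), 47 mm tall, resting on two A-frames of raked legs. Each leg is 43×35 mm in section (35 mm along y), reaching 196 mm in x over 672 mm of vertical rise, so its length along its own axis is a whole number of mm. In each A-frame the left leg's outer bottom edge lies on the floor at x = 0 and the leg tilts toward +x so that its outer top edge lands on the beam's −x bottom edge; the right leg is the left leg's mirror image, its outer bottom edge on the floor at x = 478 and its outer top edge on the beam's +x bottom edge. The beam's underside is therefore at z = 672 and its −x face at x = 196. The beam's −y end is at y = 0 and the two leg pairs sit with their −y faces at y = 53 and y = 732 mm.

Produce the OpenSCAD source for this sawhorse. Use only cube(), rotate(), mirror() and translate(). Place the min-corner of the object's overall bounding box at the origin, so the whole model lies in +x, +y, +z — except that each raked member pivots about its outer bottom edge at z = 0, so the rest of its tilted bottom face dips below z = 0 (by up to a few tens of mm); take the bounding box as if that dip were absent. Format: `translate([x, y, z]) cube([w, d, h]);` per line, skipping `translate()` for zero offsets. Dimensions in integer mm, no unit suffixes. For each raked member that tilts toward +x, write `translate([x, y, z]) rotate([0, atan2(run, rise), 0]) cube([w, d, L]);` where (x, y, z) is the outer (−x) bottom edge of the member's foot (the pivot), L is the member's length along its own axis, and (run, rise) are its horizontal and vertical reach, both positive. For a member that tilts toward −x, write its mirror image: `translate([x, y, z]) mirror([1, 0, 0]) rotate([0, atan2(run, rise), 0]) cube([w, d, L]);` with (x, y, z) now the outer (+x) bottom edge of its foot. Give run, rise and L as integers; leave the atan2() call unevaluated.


// leg length = √(196² + 672²) = 700
// right-leg outer foot x = 2·196 + 86 = 478
// beam min-corner = (196, 0, 672)
translate([196, 0, 672]) cube([86, 820, 47]);
translate([0, 53, 0]) rotate([0, atan2(196, 672), 0]) cube([43, 35, 700]);
translate([478, 53, 0]) mirror([1, 0, 0]) rotate([0, atan2(196, 672), 0]) cube([43, 35, 700]);
translate([0, 732, 0]) rotate([0, atan2(196, 672), 0]) cube([43, 35, 700]);
translate([478, 732, 0]) mirror([1, 0, 0]) rotate([0, atan2(196, 672), 0]) cube([43, 35, 700]);


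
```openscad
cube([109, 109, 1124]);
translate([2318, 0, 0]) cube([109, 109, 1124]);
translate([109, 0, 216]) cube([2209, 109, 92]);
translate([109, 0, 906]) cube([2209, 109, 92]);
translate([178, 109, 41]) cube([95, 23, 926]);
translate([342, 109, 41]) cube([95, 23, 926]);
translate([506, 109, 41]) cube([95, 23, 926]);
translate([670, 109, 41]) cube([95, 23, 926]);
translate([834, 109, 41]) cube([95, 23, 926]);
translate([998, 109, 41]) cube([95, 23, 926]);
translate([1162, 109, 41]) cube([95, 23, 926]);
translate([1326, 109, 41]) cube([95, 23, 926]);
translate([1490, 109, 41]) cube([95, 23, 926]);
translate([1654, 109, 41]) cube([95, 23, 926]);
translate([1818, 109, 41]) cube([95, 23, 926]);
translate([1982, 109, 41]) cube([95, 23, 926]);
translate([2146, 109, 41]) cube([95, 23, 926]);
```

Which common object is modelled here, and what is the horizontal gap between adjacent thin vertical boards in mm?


A fence section. The picket gap is 69 mm.

Two posts, two rails, 13 pickets — a fence section. Span 2209 mm holds 13 pickets of 95 mm with 14 equal gaps: ⌊(2209 − 13·95) / 14⌋ = 69 mm.


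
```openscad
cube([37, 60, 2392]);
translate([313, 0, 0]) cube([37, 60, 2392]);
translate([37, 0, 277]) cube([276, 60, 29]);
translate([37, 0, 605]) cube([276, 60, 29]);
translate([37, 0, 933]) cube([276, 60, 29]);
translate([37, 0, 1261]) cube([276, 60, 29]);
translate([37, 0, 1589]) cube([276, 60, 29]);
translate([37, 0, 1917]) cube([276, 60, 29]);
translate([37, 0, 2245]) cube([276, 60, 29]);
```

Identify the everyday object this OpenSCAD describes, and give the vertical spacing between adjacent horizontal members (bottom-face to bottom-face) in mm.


A ladder. The rung spacing is 328 mm.

Two tall 37×60 posts with 7 short bars between them — a ladder. Adjacent rungs sit at z = 277 and z = 605, so the spacing is 605 − 277 = 328 mm.


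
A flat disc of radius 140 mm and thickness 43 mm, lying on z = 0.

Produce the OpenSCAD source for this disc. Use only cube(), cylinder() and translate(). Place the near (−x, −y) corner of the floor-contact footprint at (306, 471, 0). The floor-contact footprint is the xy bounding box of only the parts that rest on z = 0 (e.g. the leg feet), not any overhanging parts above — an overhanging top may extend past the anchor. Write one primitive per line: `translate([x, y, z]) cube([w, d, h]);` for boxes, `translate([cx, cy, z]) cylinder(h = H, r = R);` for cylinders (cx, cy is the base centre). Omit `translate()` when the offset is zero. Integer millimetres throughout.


translate([446, 611, 0]) cylinder(h = 43, r = 140);


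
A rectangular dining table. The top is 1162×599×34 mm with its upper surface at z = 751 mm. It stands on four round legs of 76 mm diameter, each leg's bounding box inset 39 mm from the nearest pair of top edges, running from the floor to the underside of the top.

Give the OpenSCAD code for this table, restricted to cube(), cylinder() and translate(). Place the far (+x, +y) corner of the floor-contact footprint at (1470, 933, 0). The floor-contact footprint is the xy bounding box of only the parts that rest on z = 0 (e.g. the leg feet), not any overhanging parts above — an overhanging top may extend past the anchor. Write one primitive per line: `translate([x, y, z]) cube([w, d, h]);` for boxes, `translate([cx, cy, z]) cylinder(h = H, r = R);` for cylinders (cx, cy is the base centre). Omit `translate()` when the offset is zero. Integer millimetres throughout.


// leg_h = 751 - 34 = 717
translate([347, 373, 717]) cube([1162, 599, 34]);
translate([424, 450, 0]) cylinder(h = 717, r = 38);
translate([1432, 450, 0]) cylinder(h = 717, r = 38);
translate([424, 895, 0]) cylinder(h = 717, r = 38);
translate([1432, 895, 0]) cylinder(h = 717, r = 38);


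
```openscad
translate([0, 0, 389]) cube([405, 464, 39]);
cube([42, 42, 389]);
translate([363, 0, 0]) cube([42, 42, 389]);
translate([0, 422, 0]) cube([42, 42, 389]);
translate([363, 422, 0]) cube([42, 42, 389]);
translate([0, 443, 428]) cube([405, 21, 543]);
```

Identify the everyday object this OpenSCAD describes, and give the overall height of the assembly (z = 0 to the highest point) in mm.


A chair. The overall height is 971 mm.

A slab on four corner posts with a tall panel at the back — a chair. The seat slab sits at z = 389 with thickness 39, and the 543 mm backrest starts at the seat top, so the overall height is 389 + 39 + 543 = 971 mm.


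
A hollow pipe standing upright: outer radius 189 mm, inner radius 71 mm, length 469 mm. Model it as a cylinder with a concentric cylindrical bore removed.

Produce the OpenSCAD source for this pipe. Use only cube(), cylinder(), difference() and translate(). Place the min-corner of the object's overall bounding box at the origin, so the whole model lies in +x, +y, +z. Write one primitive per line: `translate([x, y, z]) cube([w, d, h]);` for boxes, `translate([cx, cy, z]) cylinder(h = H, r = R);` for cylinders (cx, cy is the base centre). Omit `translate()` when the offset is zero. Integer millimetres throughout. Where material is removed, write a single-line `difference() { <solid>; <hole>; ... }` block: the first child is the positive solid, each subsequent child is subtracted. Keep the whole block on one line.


difference() { translate([189, 189, 0]) cylinder(h = 469, r = 189); translate([189, 189, 0]) cylinder(h = 469, r = 71); }


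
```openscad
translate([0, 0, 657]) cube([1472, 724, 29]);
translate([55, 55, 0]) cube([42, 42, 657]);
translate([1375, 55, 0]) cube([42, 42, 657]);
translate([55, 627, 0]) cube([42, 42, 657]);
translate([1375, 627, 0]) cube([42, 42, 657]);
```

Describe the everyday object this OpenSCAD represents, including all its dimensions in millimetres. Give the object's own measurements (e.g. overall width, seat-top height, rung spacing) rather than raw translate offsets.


A table: top 1472 mm (x) × 724 mm (y), 29 mm thick, upper face at z = 686 mm, on four 42×42 mm square legs, each inset 55 mm from the nearest pair of top edges from z = 0 to the bottom of the top.


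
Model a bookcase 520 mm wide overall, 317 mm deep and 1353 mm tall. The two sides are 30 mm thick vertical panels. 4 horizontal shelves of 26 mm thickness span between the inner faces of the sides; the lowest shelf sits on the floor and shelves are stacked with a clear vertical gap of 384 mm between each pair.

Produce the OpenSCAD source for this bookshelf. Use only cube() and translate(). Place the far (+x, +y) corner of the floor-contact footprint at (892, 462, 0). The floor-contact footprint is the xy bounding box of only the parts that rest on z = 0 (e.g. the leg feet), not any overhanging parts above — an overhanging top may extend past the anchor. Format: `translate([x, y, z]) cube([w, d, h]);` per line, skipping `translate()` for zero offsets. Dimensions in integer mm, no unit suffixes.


translate([372, 145, 0]) cube([30, 317, 1353]);
translate([862, 145, 0]) cube([30, 317, 1353]);
translate([402, 145, 0]) cube([460, 317, 26]);
translate([402, 145, 410]) cube([460, 317, 26]);
translate([402, 145, 820]) cube([460, 317, 26]);
translate([402, 145, 1230]) cube([460, 317, 26]);


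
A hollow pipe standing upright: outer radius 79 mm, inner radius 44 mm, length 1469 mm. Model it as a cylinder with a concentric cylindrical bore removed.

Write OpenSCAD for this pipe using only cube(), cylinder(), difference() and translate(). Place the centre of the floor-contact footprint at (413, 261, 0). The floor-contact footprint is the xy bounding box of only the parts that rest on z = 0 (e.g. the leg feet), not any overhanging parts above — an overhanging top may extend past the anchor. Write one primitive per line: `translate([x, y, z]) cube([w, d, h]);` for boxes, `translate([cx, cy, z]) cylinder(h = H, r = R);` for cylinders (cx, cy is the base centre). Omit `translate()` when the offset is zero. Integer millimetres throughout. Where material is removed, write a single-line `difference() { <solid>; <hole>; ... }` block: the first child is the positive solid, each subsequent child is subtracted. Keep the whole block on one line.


difference() { translate([413, 261, 0]) cylinder(h = 1469, r = 79); translate([413, 261, 0]) cylinder(h = 1469, r = 44); }


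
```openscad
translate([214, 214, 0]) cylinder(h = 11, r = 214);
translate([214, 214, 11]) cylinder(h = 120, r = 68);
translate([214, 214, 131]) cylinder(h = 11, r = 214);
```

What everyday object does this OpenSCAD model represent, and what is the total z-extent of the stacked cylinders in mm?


A spool. The overall height is 142 mm.

Three coaxial cylinders, large–small–large — a spool. Two 11 mm flanges and a 120 mm core give 11 + 120 + 11 = 142 mm.


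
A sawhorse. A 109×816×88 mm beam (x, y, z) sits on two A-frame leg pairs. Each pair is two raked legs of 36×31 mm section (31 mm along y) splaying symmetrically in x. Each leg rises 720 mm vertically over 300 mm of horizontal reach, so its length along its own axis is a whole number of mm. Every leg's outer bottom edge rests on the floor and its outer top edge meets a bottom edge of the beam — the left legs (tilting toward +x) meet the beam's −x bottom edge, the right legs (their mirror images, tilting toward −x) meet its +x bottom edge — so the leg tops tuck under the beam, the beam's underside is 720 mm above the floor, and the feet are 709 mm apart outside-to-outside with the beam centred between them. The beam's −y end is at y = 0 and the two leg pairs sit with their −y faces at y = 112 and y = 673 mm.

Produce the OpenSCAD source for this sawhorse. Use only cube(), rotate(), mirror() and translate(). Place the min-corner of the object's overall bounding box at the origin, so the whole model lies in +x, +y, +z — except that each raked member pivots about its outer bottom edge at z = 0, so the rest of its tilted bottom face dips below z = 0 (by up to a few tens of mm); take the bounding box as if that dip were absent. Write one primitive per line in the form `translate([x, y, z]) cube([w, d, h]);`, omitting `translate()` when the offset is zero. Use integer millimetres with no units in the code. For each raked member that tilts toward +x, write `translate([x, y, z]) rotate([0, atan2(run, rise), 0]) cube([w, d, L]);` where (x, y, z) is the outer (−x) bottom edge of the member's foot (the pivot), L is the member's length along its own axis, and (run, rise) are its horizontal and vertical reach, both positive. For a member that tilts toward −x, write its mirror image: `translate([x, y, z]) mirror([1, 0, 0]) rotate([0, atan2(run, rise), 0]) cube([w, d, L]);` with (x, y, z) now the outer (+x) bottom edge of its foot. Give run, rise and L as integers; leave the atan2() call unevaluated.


// leg length = √(300² + 720²) = 780
// right-leg outer foot x = 2·300 + 109 = 709
// beam min-corner = (300, 0, 720)
translate([300, 0, 720]) cube([109, 816, 88]);
translate([0, 112, 0]) rotate([0, atan2(300, 720), 0]) cube([36, 31, 780]);
translate([709, 112, 0]) mirror([1, 0, 0]) rotate([0, atan2(300, 720), 0]) cube([36, 31, 780]);
translate([0, 673, 0]) rotate([0, atan2(300, 720), 0]) cube([36, 31, 780]);
translate([709, 673, 0]) mirror([1, 0, 0]) rotate([0, atan2(300, 720), 0]) cube([36, 31, 780]);


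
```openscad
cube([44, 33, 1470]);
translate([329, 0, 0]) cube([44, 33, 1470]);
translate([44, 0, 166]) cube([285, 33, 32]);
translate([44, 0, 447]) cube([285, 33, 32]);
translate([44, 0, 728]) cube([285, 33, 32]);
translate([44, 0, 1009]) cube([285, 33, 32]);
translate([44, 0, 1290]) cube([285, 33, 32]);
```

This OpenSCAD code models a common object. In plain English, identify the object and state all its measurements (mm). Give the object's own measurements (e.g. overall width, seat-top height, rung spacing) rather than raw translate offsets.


A straight ladder. Two 44×33 mm vertical rails, 1470 mm tall, stand 373 mm apart (outside-to-outside) with their front faces coplanar on the −y side. 5 rungs, each 33 mm deep and 32 mm tall, span between the inner faces of the rails, front faces flush with the rails. The lowest rung's underside is at z = 166 mm and rungs are spaced 281 mm apart (underside to underside).


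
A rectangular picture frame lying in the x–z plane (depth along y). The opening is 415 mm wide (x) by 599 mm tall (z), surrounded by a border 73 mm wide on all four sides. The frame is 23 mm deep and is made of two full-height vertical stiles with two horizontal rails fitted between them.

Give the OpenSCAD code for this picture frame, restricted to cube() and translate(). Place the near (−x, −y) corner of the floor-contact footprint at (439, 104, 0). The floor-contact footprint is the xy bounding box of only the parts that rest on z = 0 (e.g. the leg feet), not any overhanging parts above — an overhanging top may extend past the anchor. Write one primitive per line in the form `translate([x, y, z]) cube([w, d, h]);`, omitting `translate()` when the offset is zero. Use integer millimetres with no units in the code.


translate([439, 104, 0]) cube([73, 23, 745]);
translate([927, 104, 0]) cube([73, 23, 745]);
translate([512, 104, 0]) cube([415, 23, 73]);
translate([512, 104, 672]) cube([415, 23, 73]);


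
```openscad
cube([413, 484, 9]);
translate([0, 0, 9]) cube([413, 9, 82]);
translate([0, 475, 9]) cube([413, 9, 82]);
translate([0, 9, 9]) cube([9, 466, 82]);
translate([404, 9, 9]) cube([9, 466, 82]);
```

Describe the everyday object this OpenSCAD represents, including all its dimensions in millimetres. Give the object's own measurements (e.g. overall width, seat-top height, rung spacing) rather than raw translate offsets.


An open-topped rectangular box: outside dimensions 413×484×91 mm, with a uniform wall and base thickness of 9 mm. The base is a full 413×484 slab on the floor; four walls sit on top of the base. The front and back walls (the −y and +y sides) span the full width; the two side walls fit between them.


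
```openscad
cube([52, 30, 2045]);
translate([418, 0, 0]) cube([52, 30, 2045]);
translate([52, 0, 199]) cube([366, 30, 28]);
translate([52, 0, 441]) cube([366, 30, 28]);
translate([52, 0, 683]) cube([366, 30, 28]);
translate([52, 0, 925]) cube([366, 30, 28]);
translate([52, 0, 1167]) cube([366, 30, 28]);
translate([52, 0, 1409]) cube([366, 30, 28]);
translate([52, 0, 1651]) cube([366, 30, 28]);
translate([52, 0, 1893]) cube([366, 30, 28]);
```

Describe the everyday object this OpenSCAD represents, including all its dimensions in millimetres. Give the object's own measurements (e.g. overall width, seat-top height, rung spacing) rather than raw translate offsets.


A straight ladder. Two 52×30 mm vertical rails, 2045 mm tall, stand 470 mm apart (outside-to-outside) with their front faces coplanar on the −y side. 8 rungs, each 30 mm deep and 28 mm tall, span between the inner faces of the rails, front faces flush with the rails. The lowest rung's underside is at z = 199 mm and rungs are spaced 242 mm apart (underside to underside).


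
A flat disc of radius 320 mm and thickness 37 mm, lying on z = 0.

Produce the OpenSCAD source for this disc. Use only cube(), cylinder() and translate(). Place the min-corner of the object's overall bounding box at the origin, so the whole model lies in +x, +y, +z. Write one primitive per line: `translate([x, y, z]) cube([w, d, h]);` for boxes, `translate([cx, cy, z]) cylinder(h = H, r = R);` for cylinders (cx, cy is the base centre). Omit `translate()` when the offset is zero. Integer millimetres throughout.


translate([320, 320, 0]) cylinder(h = 37, r = 320);


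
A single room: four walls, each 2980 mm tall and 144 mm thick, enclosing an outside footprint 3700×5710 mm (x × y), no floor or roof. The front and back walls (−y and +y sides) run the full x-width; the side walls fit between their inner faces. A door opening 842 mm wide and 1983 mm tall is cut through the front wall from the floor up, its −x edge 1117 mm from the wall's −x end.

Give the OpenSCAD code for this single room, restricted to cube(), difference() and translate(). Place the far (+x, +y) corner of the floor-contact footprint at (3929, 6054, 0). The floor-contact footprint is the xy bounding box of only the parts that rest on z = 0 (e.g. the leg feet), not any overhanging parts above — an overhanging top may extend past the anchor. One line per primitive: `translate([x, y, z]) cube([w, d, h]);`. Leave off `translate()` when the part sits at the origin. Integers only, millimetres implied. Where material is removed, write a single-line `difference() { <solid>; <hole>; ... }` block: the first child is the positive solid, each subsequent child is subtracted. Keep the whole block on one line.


difference() { translate([229, 344, 0]) cube([3700, 144, 2980]); translate([1346, 344, 0]) cube([842, 144, 1983]); }
translate([229, 5910, 0]) cube([3700, 144, 2980]);
translate([229, 488, 0]) cube([144, 5422, 2980]);
translate([3785, 488, 0]) cube([144, 5422, 2980]);


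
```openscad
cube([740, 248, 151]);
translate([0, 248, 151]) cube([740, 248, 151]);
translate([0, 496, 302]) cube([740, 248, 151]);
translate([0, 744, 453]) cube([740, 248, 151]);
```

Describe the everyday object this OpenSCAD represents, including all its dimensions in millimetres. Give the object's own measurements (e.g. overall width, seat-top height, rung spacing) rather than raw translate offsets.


A straight staircase of 4 solid steps. Each step is 740 mm wide (x), 248 mm deep (y, the going) and 151 mm tall (the rise). The first step rests on the floor; each subsequent step sits one going further in +y and one rise higher in +z, directly behind and above the previous step with no overlap.


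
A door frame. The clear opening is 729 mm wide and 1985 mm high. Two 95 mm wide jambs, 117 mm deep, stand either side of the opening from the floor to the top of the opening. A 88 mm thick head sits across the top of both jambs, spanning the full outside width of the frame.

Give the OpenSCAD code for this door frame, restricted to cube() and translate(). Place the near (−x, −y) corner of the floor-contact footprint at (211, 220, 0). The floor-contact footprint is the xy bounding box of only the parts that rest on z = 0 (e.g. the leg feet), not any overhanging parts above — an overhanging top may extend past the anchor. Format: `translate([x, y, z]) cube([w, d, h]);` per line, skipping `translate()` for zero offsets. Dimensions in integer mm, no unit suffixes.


translate([211, 220, 0]) cube([95, 117, 1985]);
translate([1035, 220, 0]) cube([95, 117, 1985]);
translate([211, 220, 1985]) cube([919, 117, 88]);


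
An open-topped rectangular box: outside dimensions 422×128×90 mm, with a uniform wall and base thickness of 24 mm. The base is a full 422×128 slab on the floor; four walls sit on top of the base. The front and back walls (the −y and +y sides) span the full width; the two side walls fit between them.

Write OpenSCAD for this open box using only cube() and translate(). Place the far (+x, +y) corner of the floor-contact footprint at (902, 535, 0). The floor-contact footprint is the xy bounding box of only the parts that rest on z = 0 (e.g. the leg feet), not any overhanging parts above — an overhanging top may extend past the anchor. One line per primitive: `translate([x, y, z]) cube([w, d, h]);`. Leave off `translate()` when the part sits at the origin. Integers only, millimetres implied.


translate([480, 407, 0]) cube([422, 128, 24]);
translate([480, 407, 24]) cube([422, 24, 66]);
translate([480, 511, 24]) cube([422, 24, 66]);
translate([480, 431, 24]) cube([24, 80, 66]);
translate([878, 431, 24]) cube([24, 80, 66]);


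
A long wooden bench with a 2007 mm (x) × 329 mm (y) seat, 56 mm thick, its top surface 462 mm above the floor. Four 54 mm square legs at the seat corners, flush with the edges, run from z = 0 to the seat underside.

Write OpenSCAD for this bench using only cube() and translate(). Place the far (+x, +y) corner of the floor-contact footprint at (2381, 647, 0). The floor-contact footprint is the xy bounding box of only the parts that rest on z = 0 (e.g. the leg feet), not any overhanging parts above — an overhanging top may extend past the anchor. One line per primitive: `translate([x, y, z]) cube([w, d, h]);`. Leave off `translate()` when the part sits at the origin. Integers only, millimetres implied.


// leg_h = 462 − 56 = 406
translate([374, 318, 406]) cube([2007, 329, 56]);
translate([374, 318, 0]) cube([54, 54, 406]);
translate([374, 593, 0]) cube([54, 54, 406]);
translate([2327, 318, 0]) cube([54, 54, 406]);
translate([2327, 593, 0]) cube([54, 54, 406]);


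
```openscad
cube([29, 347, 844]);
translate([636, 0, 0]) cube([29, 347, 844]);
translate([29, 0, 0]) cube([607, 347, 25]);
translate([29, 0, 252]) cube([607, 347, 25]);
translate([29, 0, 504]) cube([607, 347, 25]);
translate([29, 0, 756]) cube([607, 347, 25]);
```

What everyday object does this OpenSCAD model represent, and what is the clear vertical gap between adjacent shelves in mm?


A bookshelf. The clear shelf gap is 227 mm.

Two tall side panels with 4 horizontal boards between them — a bookshelf. The first two shelf undersides are at z = 0 and z = 252; with shelf thickness 25, the clear gap is 252 − 0 − 25 = 227 mm.


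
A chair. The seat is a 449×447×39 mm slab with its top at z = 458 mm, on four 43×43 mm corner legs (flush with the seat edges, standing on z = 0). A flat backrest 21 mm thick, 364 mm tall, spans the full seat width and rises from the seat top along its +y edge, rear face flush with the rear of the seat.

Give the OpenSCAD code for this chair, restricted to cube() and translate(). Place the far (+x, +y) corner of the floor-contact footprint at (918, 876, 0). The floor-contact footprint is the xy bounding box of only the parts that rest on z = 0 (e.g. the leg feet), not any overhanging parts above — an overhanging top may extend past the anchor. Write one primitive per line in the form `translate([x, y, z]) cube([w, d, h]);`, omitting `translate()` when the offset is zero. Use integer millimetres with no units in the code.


translate([469, 429, 419]) cube([449, 447, 39]);
translate([469, 429, 0]) cube([43, 43, 419]);
translate([875, 429, 0]) cube([43, 43, 419]);
translate([469, 833, 0]) cube([43, 43, 419]);
translate([875, 833, 0]) cube([43, 43, 419]);
translate([469, 855, 458]) cube([449, 21, 364]);


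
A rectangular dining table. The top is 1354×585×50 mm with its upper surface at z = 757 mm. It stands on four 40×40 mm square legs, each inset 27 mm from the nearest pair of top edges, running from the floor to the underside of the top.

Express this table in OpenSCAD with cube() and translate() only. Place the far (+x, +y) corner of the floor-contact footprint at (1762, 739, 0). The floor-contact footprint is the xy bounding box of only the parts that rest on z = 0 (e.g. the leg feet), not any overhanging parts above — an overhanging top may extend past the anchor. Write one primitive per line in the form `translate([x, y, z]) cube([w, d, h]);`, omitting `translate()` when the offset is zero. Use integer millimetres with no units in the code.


translate([435, 181, 707]) cube([1354, 585, 50]);
translate([462, 208, 0]) cube([40, 40, 707]);
translate([1722, 208, 0]) cube([40, 40, 707]);
translate([462, 699, 0]) cube([40, 40, 707]);
translate([1722, 699, 0]) cube([40, 40, 707]);


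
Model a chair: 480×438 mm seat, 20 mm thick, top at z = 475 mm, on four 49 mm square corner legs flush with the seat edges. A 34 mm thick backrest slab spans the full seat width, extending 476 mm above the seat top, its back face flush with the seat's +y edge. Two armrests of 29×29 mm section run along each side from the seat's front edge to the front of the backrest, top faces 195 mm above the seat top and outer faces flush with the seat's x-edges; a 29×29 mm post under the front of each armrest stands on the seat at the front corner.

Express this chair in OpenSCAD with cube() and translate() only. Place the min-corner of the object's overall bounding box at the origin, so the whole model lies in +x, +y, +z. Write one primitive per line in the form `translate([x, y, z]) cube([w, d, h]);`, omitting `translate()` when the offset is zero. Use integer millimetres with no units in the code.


translate([0, 0, 455]) cube([480, 438, 20]);
cube([49, 49, 455]);
translate([431, 0, 0]) cube([49, 49, 455]);
translate([0, 389, 0]) cube([49, 49, 455]);
translate([431, 389, 0]) cube([49, 49, 455]);
translate([0, 404, 475]) cube([480, 34, 476]);
translate([0, 0, 641]) cube([29, 404, 29]);
translate([451, 0, 641]) cube([29, 404, 29]);
translate([0, 0, 475]) cube([29, 29, 166]);
translate([451, 0, 475]) cube([29, 29, 166]);


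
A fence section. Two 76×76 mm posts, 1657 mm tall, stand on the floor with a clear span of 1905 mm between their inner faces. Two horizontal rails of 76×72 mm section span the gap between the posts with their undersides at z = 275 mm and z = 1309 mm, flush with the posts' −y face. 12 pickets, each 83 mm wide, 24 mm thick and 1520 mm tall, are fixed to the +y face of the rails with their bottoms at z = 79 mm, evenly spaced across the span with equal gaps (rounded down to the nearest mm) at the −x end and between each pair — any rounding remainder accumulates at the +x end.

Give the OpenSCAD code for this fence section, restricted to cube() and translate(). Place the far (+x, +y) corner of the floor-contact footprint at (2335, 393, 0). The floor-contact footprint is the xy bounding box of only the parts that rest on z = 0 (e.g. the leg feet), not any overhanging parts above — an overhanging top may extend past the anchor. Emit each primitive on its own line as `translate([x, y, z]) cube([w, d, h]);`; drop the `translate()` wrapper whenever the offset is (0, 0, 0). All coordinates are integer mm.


translate([278, 317, 0]) cube([76, 76, 1657]);
translate([2259, 317, 0]) cube([76, 76, 1657]);
translate([354, 317, 275]) cube([1905, 76, 72]);
translate([354, 317, 1309]) cube([1905, 76, 72]);
translate([423, 393, 79]) cube([83, 24, 1520]);
translate([575, 393, 79]) cube([83, 24, 1520]);
translate([727, 393, 79]) cube([83, 24, 1520]);
translate([879, 393, 79]) cube([83, 24, 1520]);
translate([1031, 393, 79]) cube([83, 24, 1520]);
translate([1183, 393, 79]) cube([83, 24, 1520]);
translate([1335, 393, 79]) cube([83, 24, 1520]);
translate([1487, 393, 79]) cube([83, 24, 1520]);
translate([1639, 393, 79]) cube([83, 24, 1520]);
translate([1791, 393, 79]) cube([83, 24, 1520]);
translate([1943, 393, 79]) cube([83, 24, 1520]);
translate([2095, 393, 79]) cube([83, 24, 1520]);
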